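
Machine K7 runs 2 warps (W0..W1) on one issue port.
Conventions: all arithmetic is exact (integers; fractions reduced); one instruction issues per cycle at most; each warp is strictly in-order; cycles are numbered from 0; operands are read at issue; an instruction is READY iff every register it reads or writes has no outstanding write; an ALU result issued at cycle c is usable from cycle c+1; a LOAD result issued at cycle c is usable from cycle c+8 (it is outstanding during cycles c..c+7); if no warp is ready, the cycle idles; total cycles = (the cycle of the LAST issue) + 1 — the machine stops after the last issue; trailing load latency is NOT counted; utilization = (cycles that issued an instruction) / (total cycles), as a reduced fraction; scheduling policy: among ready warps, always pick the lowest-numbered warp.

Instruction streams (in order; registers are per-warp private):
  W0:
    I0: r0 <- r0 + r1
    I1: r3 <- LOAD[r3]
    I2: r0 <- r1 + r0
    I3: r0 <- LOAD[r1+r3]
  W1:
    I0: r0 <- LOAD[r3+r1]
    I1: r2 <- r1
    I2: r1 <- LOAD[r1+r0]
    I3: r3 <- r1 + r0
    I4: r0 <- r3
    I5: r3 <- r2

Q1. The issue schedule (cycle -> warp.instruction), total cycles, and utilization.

cycle 0: W0.I0
cycle 1: W0.I1
cycle 2: W0.I2
cycle 3: W1.I0
cycle 4: W1.I1
cycle 5: idle
cycle 6: idle
cycle 7: idle
cycle 8: idle
cycle 9: W0.I3
cycle 10: idle
cycle 11: W1.I2
cycle 12: idle
cycle 13: idle
cycle 14: idle
cycle 15: idle
cycle 16: idle
cycle 17: idle
cycle 18: idle
cycle 19: W1.I3
cycle 20: W1.I4
cycle 21: W1.I5

Answer: 22 cycles, utilization 5/11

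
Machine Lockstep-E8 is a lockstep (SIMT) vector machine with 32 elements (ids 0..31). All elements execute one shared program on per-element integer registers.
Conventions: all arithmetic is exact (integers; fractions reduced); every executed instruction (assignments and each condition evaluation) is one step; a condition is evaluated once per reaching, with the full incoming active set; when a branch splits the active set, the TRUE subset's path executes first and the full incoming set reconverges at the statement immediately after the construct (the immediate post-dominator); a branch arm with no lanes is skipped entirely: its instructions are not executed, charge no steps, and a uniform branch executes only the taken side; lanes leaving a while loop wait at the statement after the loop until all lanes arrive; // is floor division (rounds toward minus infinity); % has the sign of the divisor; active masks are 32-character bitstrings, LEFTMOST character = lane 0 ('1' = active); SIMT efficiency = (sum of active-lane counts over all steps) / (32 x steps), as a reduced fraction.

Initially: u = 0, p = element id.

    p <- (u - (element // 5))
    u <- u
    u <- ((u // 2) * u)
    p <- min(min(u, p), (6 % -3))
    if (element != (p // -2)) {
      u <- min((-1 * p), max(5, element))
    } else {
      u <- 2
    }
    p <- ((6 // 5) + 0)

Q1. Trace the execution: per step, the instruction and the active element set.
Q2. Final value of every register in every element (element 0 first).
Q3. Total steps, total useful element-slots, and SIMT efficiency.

step 0: p <- (u - (element // 5))    11111111111111111111111111111111
step 1: u <- u                       11111111111111111111111111111111
step 2: u <- ((u // 2) * u)          11111111111111111111111111111111
step 3: p <- min(min(u, p), (6 % -3)) 11111111111111111111111111111111
step 4: eval (element != (p // -2))  11111111111111111111111111111111
step 5: u <- min((-1 * p), max(5, element)) 01111111111111111111111111111111
step 6: u <- 2                       10000000000000000000000000000000
step 7: p <- ((6 // 5) + 0)          11111111111111111111111111111111

Answer: 8 steps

u: 2,0,0,0,0,1,1,1,1,1,2,2,2,2,2,3,3,3,3,3,4,4,4,4,4,5,5,5,5,5,6,6
p: 1,1,1,1,1,1,1,1,1,1,1,1,1,1,1,1,1,1,1,1,1,1,1,1,1,1,1,1,1,1,1,1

steps = 8; useful = 224; efficiency = 224/256 = 7/8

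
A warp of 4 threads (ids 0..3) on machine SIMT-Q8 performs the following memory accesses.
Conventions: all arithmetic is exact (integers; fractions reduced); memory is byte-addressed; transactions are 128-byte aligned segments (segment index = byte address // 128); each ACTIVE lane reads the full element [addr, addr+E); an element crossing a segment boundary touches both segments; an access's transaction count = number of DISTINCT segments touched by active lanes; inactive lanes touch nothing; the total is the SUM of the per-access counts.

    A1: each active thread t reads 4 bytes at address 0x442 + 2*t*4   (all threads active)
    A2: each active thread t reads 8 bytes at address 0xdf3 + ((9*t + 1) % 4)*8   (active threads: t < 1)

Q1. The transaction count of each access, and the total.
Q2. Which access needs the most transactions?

A1: 1 transaction
A2: 2 transactions

Answer: 1,2; total 3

Answer: A2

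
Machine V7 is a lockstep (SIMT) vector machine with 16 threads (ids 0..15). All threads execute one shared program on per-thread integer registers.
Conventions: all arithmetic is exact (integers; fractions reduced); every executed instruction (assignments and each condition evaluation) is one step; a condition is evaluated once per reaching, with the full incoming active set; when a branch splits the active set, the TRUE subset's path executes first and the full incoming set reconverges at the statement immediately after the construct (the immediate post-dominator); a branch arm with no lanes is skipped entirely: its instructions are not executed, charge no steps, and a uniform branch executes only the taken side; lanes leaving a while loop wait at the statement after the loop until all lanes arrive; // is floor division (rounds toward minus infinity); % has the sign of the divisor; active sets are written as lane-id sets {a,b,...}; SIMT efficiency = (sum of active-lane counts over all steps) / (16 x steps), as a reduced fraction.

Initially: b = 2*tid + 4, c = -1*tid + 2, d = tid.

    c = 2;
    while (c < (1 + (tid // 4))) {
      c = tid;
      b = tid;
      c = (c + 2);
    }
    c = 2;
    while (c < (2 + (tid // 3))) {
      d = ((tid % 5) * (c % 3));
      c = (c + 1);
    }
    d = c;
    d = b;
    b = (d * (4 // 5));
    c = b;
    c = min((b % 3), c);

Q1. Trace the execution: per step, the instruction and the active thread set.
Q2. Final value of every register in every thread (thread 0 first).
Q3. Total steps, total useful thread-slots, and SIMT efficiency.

step 0: c <- 2                       {0,1,2,3,4,5,6,7,8,9,10,11,12,13,14,15}
step 1: eval (c < (1 + (tid // 4)))  {0,1,2,3,4,5,6,7,8,9,10,11,12,13,14,15}
step 2: c <- tid                     {8,9,10,11,12,13,14,15}
step 3: b <- tid                     {8,9,10,11,12,13,14,15}
step 4: c <- (c + 2)                 {8,9,10,11,12,13,14,15}
step 5: eval (c < (1 + (tid // 4)))  {8,9,10,11,12,13,14,15}
step 6: c <- 2                       {0,1,2,3,4,5,6,7,8,9,10,11,12,13,14,15}
step 7: eval (c < (2 + (tid // 3)))  {0,1,2,3,4,5,6,7,8,9,10,11,12,13,14,15}
step 8: d <- ((tid % 5) * (c % 3))   {3,4,5,6,7,8,9,10,11,12,13,14,15}
step 9: c <- (c + 1)                 {3,4,5,6,7,8,9,10,11,12,13,14,15}
step 10: eval (c < (2 + (tid // 3)))  {3,4,5,6,7,8,9,10,11,12,13,14,15}
step 11: d <- ((tid % 5) * (c % 3))   {6,7,8,9,10,11,12,13,14,15}
step 12: c <- (c + 1)                 {6,7,8,9,10,11,12,13,14,15}
step 13: eval (c < (2 + (tid // 3)))  {6,7,8,9,10,11,12,13,14,15}
step 14: d <- ((tid % 5) * (c % 3))   {9,10,11,12,13,14,15}
step 15: c <- (c + 1)                 {9,10,11,12,13,14,15}
step 16: eval (c < (2 + (tid // 3)))  {9,10,11,12,13,14,15}
step 17: d <- ((tid % 5) * (c % 3))   {12,13,14,15}
step 18: c <- (c + 1)                 {12,13,14,15}
step 19: eval (c < (2 + (tid // 3)))  {12,13,14,15}
step 20: d <- ((tid % 5) * (c % 3))   {15}
step 21: c <- (c + 1)                 {15}
step 22: eval (c < (2 + (tid // 3)))  {15}
step 23: d <- c                       {0,1,2,3,4,5,6,7,8,9,10,11,12,13,14,15}
step 24: d <- b                       {0,1,2,3,4,5,6,7,8,9,10,11,12,13,14,15}
step 25: b <- (d * (4 // 5))          {0,1,2,3,4,5,6,7,8,9,10,11,12,13,14,15}
step 26: c <- b                       {0,1,2,3,4,5,6,7,8,9,10,11,12,13,14,15}
step 27: c <- min((b % 3), c)         {0,1,2,3,4,5,6,7,8,9,10,11,12,13,14,15}

Answer: 28 steps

b: 0,0,0,0,0,0,0,0,0,0,0,0,0,0,0,0
c: 0,0,0,0,0,0,0,0,0,0,0,0,0,0,0,0
d: 4,6,8,10,12,14,16,18,8,9,10,11,12,13,14,15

steps = 28; useful = 281; efficiency = 281/448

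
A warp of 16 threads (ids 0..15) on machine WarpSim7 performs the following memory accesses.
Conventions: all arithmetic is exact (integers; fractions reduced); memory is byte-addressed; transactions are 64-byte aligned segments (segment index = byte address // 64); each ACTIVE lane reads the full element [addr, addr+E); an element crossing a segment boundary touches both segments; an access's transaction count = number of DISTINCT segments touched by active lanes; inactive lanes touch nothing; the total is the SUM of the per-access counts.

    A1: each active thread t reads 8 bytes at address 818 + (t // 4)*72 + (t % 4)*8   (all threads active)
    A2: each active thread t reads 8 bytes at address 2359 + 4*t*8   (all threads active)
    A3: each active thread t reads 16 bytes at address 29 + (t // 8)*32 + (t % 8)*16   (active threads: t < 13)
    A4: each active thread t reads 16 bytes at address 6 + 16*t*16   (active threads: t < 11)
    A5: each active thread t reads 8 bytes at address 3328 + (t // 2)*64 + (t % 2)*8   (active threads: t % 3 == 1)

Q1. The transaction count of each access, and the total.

A1: 5 transactions
A2: 9 transactions
A3: 3 transactions
A4: 11 transactions
A5: 5 transactions

Answer: 5,9,3,11,5; total 33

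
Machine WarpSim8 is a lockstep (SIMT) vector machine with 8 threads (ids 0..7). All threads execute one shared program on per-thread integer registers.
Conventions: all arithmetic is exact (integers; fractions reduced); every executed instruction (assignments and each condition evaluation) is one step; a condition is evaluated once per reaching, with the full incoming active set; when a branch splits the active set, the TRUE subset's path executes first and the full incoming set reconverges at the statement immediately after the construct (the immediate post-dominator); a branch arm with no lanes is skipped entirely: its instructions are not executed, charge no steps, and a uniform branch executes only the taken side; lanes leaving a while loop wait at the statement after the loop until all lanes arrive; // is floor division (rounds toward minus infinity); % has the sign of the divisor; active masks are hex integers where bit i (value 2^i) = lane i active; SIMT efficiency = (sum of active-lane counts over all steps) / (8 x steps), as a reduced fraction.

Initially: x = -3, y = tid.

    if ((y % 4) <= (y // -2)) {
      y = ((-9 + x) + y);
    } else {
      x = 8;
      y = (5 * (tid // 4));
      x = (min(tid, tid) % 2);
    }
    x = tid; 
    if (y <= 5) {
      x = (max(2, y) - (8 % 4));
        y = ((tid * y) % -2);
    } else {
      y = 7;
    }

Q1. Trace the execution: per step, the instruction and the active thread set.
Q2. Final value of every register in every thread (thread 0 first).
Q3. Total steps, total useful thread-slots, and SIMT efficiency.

step 0: eval ((y % 4) <= (y // -2))  0xff
step 1: y <- ((-9 + x) + y)          0x01
step 2: x <- 8                       0xfe
step 3: y <- (5 * (tid // 4))        0xfe
step 4: x <- (min(tid, tid) % 2)     0xfe
step 5: x <- tid                     0xff
step 6: eval (y <= 5)                0xff
step 7: x <- (max(2, y) - (8 % 4))   0xff
step 8: y <- ((tid * y) % -2)        0xff

Answer: 9 steps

x: 2,2,2,2,5,5,5,5
y: 0,0,0,0,0,-1,0,-1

steps = 9; useful = 62; efficiency = 62/72 = 31/36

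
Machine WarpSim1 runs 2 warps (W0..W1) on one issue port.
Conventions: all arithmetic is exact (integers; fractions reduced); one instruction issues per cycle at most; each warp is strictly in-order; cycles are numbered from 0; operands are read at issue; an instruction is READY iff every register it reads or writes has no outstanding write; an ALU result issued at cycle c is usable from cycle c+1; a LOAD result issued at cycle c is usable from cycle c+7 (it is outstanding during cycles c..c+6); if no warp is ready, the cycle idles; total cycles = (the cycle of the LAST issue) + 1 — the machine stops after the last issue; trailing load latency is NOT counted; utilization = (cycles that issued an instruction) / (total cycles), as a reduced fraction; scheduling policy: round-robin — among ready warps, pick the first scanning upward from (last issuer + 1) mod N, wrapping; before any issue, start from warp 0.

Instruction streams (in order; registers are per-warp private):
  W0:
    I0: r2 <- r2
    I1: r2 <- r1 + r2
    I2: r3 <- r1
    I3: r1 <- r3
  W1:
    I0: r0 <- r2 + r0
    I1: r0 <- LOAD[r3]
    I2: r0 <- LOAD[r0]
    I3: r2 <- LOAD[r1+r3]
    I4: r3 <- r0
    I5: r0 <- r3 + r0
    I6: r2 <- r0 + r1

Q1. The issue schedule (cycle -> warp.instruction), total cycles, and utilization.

cycle 0: W0.I0
cycle 1: W1.I0
cycle 2: W0.I1
cycle 3: W1.I1
cycle 4: W0.I2
cycle 5: W0.I3
cycle 6: idle
cycle 7: idle
cycle 8: idle
cycle 9: idle
cycle 10: W1.I2
cycle 11: W1.I3
cycle 12: idle
cycle 13: idle
cycle 14: idle
cycle 15: idle
cycle 16: idle
cycle 17: W1.I4
cycle 18: W1.I5
cycle 19: W1.I6

Answer: 20 cycles, utilization 11/20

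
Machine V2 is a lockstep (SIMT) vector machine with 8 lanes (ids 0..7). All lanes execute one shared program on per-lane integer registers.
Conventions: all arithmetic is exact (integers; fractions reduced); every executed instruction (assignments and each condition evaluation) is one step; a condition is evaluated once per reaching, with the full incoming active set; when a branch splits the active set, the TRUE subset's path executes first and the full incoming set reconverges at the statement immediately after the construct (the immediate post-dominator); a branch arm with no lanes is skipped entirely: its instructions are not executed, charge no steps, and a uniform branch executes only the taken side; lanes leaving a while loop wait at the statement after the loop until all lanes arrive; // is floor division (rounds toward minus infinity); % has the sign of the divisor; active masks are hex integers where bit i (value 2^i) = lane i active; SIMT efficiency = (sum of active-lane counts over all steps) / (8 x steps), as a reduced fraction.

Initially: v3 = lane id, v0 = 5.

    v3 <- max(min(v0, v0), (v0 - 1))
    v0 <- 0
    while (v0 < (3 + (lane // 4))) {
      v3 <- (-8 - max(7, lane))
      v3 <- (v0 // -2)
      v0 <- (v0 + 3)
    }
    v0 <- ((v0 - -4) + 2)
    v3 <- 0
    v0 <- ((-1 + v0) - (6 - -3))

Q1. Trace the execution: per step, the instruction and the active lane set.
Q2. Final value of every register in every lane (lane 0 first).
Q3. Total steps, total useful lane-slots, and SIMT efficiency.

step 0: v3 <- max(min(v0, v0), (v0 - 1)) 0xff
step 1: v0 <- 0                      0xff
step 2: eval (v0 < (3 + (lane // 4))) 0xff
step 3: v3 <- (-8 - max(7, lane))    0xff
step 4: v3 <- (v0 // -2)             0xff
step 5: v0 <- (v0 + 3)               0xff
step 6: eval (v0 < (3 + (lane // 4))) 0xff
step 7: v3 <- (-8 - max(7, lane))    0xf0
step 8: v3 <- (v0 // -2)             0xf0
step 9: v0 <- (v0 + 3)               0xf0
step 10: eval (v0 < (3 + (lane // 4))) 0xf0
step 11: v0 <- ((v0 - -4) + 2)        0xff
step 12: v3 <- 0                      0xff
step 13: v0 <- ((-1 + v0) - (6 - -3)) 0xff

Answer: 14 steps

v3: 0,0,0,0,0,0,0,0
v0: -1,-1,-1,-1,2,2,2,2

steps = 14; useful = 96; efficiency = 96/112 = 6/7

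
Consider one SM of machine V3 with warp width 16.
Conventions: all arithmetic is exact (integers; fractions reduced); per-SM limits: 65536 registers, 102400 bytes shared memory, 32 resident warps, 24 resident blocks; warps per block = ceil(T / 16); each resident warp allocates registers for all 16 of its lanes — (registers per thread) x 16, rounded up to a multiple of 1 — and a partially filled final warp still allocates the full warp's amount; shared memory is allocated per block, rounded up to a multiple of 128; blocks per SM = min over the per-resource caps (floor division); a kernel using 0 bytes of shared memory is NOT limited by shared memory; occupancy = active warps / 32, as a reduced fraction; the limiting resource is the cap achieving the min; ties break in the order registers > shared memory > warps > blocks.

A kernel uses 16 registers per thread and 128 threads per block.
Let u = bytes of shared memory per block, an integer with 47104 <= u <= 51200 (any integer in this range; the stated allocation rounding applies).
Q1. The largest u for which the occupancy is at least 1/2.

Answer: u = 51200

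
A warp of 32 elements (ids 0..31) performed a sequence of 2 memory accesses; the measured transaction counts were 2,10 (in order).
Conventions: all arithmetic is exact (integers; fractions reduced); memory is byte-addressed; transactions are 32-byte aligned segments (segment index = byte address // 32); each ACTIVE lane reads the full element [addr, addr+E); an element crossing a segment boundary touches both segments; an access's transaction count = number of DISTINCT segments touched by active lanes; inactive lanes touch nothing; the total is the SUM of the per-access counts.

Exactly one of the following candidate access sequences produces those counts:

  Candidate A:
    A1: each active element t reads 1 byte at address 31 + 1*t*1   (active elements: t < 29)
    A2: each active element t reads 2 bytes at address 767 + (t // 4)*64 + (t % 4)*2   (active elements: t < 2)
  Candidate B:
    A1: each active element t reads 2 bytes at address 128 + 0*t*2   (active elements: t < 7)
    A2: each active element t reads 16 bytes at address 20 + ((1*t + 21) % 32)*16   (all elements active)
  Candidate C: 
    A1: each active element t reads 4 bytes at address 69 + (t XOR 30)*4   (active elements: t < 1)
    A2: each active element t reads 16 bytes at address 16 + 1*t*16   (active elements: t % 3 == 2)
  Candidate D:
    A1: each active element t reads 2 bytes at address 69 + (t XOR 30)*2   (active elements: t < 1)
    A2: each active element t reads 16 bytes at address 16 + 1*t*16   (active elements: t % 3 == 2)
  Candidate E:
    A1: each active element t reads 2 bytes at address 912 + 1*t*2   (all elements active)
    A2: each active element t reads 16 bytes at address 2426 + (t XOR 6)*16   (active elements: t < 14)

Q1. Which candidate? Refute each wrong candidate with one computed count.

A: A2 gives 2 transactions, not 10
B: A1 gives 1 transaction, not 2
D: A1 gives 1 transaction, not 2
E: A1 gives 3 transactions, not 2
C: all counts match (2,10)

Answer: C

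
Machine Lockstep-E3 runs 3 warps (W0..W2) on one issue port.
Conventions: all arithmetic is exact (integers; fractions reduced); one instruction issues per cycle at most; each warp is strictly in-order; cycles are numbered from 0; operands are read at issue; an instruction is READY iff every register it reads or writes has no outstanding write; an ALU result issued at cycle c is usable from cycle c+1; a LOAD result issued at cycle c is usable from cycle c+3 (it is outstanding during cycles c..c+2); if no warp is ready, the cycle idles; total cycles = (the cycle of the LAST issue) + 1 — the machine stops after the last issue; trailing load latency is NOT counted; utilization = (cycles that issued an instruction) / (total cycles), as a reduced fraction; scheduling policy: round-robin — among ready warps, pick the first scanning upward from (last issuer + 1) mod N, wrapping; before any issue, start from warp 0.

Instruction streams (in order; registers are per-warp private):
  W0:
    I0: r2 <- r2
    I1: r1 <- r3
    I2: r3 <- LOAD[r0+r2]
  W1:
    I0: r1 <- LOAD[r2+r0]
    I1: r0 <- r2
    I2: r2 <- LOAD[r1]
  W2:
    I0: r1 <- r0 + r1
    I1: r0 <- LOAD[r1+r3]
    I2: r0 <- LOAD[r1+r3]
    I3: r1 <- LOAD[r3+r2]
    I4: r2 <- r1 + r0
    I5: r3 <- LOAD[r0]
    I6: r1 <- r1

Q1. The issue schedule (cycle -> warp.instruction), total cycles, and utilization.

cycle 0: W0.I0
cycle 1: W1.I0
cycle 2: W2.I0
cycle 3: W0.I1
cycle 4: W1.I1
cycle 5: W2.I1
cycle 6: W0.I2
cycle 7: W1.I2
cycle 8: W2.I2
cycle 9: W2.I3
cycle 10: idle
cycle 11: idle
cycle 12: W2.I4
cycle 13: W2.I5
cycle 14: W2.I6

Answer: 15 cycles, utilization 13/15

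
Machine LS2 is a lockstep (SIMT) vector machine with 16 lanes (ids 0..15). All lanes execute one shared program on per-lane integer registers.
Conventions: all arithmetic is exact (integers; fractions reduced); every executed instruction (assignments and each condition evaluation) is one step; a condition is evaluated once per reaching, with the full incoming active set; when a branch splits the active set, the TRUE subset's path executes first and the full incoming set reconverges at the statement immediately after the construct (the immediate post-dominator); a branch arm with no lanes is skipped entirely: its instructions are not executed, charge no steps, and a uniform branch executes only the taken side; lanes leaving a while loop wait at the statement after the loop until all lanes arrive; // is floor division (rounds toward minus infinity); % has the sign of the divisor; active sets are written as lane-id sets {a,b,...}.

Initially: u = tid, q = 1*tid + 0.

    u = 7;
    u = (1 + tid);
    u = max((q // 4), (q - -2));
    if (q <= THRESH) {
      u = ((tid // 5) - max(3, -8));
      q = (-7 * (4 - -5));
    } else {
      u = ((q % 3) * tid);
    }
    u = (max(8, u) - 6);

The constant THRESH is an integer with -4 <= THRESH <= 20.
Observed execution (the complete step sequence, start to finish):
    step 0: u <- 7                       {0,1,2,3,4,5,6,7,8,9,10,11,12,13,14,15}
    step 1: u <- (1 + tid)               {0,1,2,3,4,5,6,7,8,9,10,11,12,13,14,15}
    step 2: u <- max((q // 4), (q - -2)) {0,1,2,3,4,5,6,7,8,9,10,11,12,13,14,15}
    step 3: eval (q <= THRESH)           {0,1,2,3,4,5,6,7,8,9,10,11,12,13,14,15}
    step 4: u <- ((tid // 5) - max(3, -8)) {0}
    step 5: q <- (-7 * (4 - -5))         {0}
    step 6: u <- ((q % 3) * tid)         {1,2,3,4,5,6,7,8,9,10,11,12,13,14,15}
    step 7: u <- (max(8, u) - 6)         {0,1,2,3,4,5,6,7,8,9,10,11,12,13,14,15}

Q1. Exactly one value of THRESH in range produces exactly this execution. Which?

Answer: THRESH = 0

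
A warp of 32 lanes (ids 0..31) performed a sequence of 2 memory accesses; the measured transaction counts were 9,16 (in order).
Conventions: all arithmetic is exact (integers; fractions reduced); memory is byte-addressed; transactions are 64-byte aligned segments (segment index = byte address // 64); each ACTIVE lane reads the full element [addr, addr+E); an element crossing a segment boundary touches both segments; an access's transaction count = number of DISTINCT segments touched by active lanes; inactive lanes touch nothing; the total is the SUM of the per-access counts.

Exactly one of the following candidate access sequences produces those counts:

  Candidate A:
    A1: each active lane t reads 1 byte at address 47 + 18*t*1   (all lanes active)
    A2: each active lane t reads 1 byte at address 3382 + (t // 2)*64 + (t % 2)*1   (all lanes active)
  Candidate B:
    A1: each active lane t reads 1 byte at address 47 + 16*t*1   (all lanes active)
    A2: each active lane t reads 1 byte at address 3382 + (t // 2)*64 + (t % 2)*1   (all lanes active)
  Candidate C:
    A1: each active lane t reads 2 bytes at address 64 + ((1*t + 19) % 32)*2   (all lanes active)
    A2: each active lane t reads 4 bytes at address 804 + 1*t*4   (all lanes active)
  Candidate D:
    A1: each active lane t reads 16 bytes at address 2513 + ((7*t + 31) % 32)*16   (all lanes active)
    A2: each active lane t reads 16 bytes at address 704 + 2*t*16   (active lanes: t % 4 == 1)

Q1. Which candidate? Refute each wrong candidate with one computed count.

A: A1 gives 10 transactions, not 9
C: A1 gives 1 transaction, not 9
D: A2 gives 8 transactions, not 16
B: all counts match (9,16)

Answer: B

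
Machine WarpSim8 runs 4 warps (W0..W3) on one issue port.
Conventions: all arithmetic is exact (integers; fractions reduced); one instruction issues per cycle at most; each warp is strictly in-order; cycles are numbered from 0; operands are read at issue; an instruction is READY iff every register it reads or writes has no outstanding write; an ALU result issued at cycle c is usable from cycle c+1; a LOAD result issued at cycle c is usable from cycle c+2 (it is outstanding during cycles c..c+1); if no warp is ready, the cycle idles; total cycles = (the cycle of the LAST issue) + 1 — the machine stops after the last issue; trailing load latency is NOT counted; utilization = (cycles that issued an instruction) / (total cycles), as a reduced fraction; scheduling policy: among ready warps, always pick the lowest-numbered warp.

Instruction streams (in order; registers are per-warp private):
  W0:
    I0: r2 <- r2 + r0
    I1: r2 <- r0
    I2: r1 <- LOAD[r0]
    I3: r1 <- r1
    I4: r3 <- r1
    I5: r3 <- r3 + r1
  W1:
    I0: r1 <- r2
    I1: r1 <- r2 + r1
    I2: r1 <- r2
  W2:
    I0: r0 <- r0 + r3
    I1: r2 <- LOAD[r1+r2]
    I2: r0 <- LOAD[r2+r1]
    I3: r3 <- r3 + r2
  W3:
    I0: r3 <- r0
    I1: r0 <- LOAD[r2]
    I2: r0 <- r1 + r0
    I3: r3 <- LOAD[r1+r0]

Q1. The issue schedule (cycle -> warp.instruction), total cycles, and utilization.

cycle 0: W0.I0
cycle 1: W0.I1
cycle 2: W0.I2
cycle 3: W1.I0
cycle 4: W0.I3
cycle 5: W0.I4
cycle 6: W0.I5
cycle 7: W1.I1
cycle 8: W1.I2
cycle 9: W2.I0
cycle 10: W2.I1
cycle 11: W3.I0
cycle 12: W2.I2
cycle 13: W2.I3
cycle 14: W3.I1
cycle 15: idle
cycle 16: W3.I2
cycle 17: W3.I3

Answer: 18 cycles, utilization 17/18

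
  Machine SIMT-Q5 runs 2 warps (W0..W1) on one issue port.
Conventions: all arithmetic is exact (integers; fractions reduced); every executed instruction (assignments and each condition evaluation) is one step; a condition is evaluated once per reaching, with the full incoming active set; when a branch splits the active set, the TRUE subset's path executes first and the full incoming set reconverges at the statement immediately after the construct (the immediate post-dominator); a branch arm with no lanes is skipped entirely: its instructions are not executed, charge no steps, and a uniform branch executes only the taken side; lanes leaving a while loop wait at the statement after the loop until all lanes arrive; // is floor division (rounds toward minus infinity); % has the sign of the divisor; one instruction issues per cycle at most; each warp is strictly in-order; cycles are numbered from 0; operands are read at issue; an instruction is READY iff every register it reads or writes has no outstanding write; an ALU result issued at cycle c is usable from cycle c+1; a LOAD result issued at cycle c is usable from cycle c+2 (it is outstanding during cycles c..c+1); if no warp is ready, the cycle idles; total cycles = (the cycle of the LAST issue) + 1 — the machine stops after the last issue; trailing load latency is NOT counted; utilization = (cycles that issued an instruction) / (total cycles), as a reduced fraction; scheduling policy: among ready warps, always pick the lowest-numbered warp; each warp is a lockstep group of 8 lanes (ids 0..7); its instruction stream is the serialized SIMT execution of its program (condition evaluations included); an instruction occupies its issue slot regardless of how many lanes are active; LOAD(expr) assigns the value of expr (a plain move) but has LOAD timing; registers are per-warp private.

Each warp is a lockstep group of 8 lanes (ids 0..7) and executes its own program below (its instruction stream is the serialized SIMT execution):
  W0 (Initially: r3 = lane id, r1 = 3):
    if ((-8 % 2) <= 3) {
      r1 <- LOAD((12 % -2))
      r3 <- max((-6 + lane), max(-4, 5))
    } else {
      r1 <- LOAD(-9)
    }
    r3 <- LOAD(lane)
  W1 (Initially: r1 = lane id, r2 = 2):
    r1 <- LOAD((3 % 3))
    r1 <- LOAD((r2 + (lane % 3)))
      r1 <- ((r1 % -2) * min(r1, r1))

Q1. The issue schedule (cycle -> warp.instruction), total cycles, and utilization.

cycle 0: W0.I0
cycle 1: W0.I1
cycle 2: W0.I2
cycle 3: W0.I3
cycle 4: W1.I0
cycle 5: idle
cycle 6: W1.I1
cycle 7: idle
cycle 8: W1.I2

Answer: 9 cycles, utilization 7/9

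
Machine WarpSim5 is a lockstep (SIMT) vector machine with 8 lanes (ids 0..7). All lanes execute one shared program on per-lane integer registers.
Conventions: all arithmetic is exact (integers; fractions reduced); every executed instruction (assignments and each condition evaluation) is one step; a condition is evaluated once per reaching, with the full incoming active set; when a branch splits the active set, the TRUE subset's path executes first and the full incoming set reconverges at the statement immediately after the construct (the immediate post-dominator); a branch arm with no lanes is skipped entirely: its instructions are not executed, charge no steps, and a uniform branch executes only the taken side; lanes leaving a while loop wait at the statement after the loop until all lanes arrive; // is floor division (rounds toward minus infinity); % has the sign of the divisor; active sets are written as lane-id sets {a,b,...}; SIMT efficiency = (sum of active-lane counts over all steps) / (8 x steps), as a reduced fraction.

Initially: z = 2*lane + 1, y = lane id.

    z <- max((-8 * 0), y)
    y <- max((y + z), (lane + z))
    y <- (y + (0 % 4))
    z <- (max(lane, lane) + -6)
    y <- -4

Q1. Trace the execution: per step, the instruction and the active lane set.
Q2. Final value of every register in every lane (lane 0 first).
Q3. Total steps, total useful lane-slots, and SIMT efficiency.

step 0: z <- max((-8 * 0), y)        {0,1,2,3,4,5,6,7}
step 1: y <- max((y + z), (lane + z)) {0,1,2,3,4,5,6,7}
step 2: y <- (y + (0 % 4))           {0,1,2,3,4,5,6,7}
step 3: z <- (max(lane, lane) + -6)  {0,1,2,3,4,5,6,7}
step 4: y <- -4                      {0,1,2,3,4,5,6,7}

Answer: 5 steps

z: -6,-5,-4,-3,-2,-1,0,1
y: -4,-4,-4,-4,-4,-4,-4,-4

steps = 5; useful = 40; efficiency = 40/40 = 1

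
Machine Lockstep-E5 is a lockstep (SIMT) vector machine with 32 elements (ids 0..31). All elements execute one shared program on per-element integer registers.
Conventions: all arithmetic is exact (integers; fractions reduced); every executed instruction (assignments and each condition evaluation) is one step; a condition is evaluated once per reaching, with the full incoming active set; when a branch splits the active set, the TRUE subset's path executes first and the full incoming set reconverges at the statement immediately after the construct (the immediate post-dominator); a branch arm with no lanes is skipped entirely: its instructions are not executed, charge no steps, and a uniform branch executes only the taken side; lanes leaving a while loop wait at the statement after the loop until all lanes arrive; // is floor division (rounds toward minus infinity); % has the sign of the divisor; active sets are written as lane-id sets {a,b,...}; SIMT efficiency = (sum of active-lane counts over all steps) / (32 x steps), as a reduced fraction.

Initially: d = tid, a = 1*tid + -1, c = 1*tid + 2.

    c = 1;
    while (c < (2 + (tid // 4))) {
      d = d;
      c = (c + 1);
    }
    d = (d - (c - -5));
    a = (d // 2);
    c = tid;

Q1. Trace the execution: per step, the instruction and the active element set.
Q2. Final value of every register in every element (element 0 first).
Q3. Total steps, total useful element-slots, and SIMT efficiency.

step 0: c <- 1                       {0,1,2,3,4,5,6,7,8,9,10,11,12,13,14,15,16,17,18,19,20,21,22,23,24,25,26,27,28,29,30,31}
step 1: eval (c < (2 + (tid // 4)))  {0,1,2,3,4,5,6,7,8,9,10,11,12,13,14,15,16,17,18,19,20,21,22,23,24,25,26,27,28,29,30,31}
step 2: d <- d                       {0,1,2,3,4,5,6,7,8,9,10,11,12,13,14,15,16,17,18,19,20,21,22,23,24,25,26,27,28,29,30,31}
step 3: c <- (c + 1)                 {0,1,2,3,4,5,6,7,8,9,10,11,12,13,14,15,16,17,18,19,20,21,22,23,24,25,26,27,28,29,30,31}
step 4: eval (c < (2 + (tid // 4)))  {0,1,2,3,4,5,6,7,8,9,10,11,12,13,14,15,16,17,18,19,20,21,22,23,24,25,26,27,28,29,30,31}
step 5: d <- d                       {4,5,6,7,8,9,10,11,12,13,14,15,16,17,18,19,20,21,22,23,24,25,26,27,28,29,30,31}
step 6: c <- (c + 1)                 {4,5,6,7,8,9,10,11,12,13,14,15,16,17,18,19,20,21,22,23,24,25,26,27,28,29,30,31}
step 7: eval (c < (2 + (tid // 4)))  {4,5,6,7,8,9,10,11,12,13,14,15,16,17,18,19,20,21,22,23,24,25,26,27,28,29,30,31}
step 8: d <- d                       {8,9,10,11,12,13,14,15,16,17,18,19,20,21,22,23,24,25,26,27,28,29,30,31}
step 9: c <- (c + 1)                 {8,9,10,11,12,13,14,15,16,17,18,19,20,21,22,23,24,25,26,27,28,29,30,31}
step 10: eval (c < (2 + (tid // 4)))  {8,9,10,11,12,13,14,15,16,17,18,19,20,21,22,23,24,25,26,27,28,29,30,31}
step 11: d <- d                       {12,13,14,15,16,17,18,19,20,21,22,23,24,25,26,27,28,29,30,31}
step 12: c <- (c + 1)                 {12,13,14,15,16,17,18,19,20,21,22,23,24,25,26,27,28,29,30,31}
step 13: eval (c < (2 + (tid // 4)))  {12,13,14,15,16,17,18,19,20,21,22,23,24,25,26,27,28,29,30,31}
step 14: d <- d                       {16,17,18,19,20,21,22,23,24,25,26,27,28,29,30,31}
step 15: c <- (c + 1)                 {16,17,18,19,20,21,22,23,24,25,26,27,28,29,30,31}
step 16: eval (c < (2 + (tid // 4)))  {16,17,18,19,20,21,22,23,24,25,26,27,28,29,30,31}
step 17: d <- d                       {20,21,22,23,24,25,26,27,28,29,30,31}
step 18: c <- (c + 1)                 {20,21,22,23,24,25,26,27,28,29,30,31}
step 19: eval (c < (2 + (tid // 4)))  {20,21,22,23,24,25,26,27,28,29,30,31}
step 20: d <- d                       {24,25,26,27,28,29,30,31}
step 21: c <- (c + 1)                 {24,25,26,27,28,29,30,31}
step 22: eval (c < (2 + (tid // 4)))  {24,25,26,27,28,29,30,31}
step 23: d <- d                       {28,29,30,31}
step 24: c <- (c + 1)                 {28,29,30,31}
step 25: eval (c < (2 + (tid // 4)))  {28,29,30,31}
step 26: d <- (d - (c - -5))          {0,1,2,3,4,5,6,7,8,9,10,11,12,13,14,15,16,17,18,19,20,21,22,23,24,25,26,27,28,29,30,31}
step 27: a <- (d // 2)                {0,1,2,3,4,5,6,7,8,9,10,11,12,13,14,15,16,17,18,19,20,21,22,23,24,25,26,27,28,29,30,31}
step 28: c <- tid                     {0,1,2,3,4,5,6,7,8,9,10,11,12,13,14,15,16,17,18,19,20,21,22,23,24,25,26,27,28,29,30,31}

Answer: 29 steps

d: -7,-6,-5,-4,-4,-3,-2,-1,-1,0,1,2,2,3,4,5,5,6,7,8,8,9,10,11,11,12,13,14,14,15,16,17
a: -4,-3,-3,-2,-2,-2,-1,-1,-1,0,0,1,1,1,2,2,2,3,3,4,4,4,5,5,5,6,6,7,7,7,8,8
c: 0,1,2,3,4,5,6,7,8,9,10,11,12,13,14,15,16,17,18,19,20,21,22,23,24,25,26,27,28,29,30,31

steps = 29; useful = 592; efficiency = 592/928 = 37/58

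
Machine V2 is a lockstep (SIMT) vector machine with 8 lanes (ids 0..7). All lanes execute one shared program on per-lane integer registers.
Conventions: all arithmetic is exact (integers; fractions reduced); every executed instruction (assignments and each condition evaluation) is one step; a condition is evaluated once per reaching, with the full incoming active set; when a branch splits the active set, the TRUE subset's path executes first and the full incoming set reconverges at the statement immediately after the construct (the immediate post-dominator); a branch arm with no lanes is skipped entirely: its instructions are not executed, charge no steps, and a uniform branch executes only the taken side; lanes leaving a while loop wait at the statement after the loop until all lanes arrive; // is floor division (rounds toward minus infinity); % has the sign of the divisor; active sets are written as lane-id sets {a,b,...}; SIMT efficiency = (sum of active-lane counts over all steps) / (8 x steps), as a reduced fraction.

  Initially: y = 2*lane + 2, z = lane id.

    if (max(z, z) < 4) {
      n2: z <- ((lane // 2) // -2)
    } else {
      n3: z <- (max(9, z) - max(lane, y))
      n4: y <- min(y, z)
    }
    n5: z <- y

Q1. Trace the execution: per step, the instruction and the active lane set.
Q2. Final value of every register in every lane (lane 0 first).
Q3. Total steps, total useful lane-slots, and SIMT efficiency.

step 0: eval (max(z, z) < 4)         {0,1,2,3,4,5,6,7}
step 1: z <- ((lane // 2) // -2)     {0,1,2,3}
step 2: z <- (max(9, z) - max(lane, y)) {4,5,6,7}
step 3: y <- min(y, z)               {4,5,6,7}
step 4: z <- y                       {0,1,2,3,4,5,6,7}

Answer: 5 steps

y: 2,4,6,8,-1,-3,-5,-7
z: 2,4,6,8,-1,-3,-5,-7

steps = 5; useful = 28; efficiency = 28/40 = 7/10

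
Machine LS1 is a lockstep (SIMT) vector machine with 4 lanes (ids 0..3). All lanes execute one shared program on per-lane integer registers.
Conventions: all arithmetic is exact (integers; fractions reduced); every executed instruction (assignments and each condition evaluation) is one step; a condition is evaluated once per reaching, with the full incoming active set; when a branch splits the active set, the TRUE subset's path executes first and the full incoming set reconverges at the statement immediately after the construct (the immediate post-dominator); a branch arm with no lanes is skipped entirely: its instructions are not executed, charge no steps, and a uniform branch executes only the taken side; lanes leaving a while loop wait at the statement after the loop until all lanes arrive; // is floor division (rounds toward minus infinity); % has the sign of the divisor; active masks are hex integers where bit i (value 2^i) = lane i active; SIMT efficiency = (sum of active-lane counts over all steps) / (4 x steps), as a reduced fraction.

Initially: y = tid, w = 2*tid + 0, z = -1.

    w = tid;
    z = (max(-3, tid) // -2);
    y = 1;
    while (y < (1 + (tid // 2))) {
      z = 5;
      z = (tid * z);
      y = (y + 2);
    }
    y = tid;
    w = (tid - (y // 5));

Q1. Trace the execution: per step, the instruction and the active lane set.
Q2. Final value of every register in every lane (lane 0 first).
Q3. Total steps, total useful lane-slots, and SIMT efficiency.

step 0: w <- tid                     0xf
step 1: z <- (max(-3, tid) // -2)    0xf
step 2: y <- 1                       0xf
step 3: eval (y < (1 + (tid // 2)))  0xf
step 4: z <- 5                       0xc
step 5: z <- (tid * z)               0xc
step 6: y <- (y + 2)                 0xc
step 7: eval (y < (1 + (tid // 2)))  0xc
step 8: y <- tid                     0xf
step 9: w <- (tid - (y // 5))        0xf

Answer: 10 steps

y: 0,1,2,3
w: 0,1,2,3
z: 0,-1,10,15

steps = 10; useful = 32; efficiency = 32/40 = 4/5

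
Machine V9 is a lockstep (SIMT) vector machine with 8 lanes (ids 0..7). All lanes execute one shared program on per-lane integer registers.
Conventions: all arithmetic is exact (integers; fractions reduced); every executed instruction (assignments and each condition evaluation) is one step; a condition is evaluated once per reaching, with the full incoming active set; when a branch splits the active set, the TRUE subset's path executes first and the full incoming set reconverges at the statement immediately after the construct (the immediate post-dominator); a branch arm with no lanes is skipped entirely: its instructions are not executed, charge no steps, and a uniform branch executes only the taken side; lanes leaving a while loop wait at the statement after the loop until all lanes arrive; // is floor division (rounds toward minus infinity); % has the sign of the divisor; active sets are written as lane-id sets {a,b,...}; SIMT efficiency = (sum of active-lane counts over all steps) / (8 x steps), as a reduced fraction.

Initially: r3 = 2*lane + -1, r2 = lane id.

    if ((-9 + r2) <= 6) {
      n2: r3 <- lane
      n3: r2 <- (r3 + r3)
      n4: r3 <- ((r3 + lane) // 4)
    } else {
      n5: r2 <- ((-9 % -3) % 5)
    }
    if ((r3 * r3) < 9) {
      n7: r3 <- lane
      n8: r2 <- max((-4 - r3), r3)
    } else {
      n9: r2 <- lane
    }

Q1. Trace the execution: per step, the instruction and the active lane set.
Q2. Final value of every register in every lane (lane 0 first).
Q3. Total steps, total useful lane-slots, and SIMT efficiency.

step 0: eval ((-9 + r2) <= 6)        {0,1,2,3,4,5,6,7}
step 1: r3 <- lane                   {0,1,2,3,4,5,6,7}
step 2: r2 <- (r3 + r3)              {0,1,2,3,4,5,6,7}
step 3: r3 <- ((r3 + lane) // 4)     {0,1,2,3,4,5,6,7}
step 4: eval ((r3 * r3) < 9)         {0,1,2,3,4,5,6,7}
step 5: r3 <- lane                   {0,1,2,3,4,5}
step 6: r2 <- max((-4 - r3), r3)     {0,1,2,3,4,5}
step 7: r2 <- lane                   {6,7}

Answer: 8 steps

r3: 0,1,2,3,4,5,3,3
r2: 0,1,2,3,4,5,6,7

steps = 8; useful = 54; efficiency = 54/64 = 27/32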